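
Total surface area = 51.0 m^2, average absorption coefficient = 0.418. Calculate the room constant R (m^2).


Given values:
  S = 51.0 m^2, alpha = 0.418
Formula: R = S * alpha / (1 - alpha)
Numerator: 51.0 * 0.418 = 21.318
Denominator: 1 - 0.418 = 0.582
R = 21.318 / 0.582 = 36.63

36.63 m^2


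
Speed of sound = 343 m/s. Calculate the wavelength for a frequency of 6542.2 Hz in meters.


Given values:
  c = 343 m/s, f = 6542.2 Hz
Formula: lambda = c / f
lambda = 343 / 6542.2
lambda = 0.0524

0.0524 m


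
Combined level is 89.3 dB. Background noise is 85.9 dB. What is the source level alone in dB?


Given values:
  L_total = 89.3 dB, L_bg = 85.9 dB
Formula: L_source = 10 * log10(10^(L_total/10) - 10^(L_bg/10))
Convert to linear:
  10^(89.3/10) = 851138038.2024
  10^(85.9/10) = 389045144.9943
Difference: 851138038.2024 - 389045144.9943 = 462092893.2081
L_source = 10 * log10(462092893.2081) = 86.65

86.65 dB


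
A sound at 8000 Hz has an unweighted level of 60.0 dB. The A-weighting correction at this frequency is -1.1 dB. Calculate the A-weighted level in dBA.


Given values:
  SPL = 60.0 dB
  A-weighting at 8000 Hz = -1.1 dB
Formula: L_A = SPL + A_weight
L_A = 60.0 + (-1.1)
L_A = 58.9

58.9 dBA


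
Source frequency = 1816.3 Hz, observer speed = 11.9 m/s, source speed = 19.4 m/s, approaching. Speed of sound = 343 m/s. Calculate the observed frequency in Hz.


Given values:
  f_s = 1816.3 Hz, v_o = 11.9 m/s, v_s = 19.4 m/s
  Direction: approaching
Formula: f_o = f_s * (c + v_o) / (c - v_s)
Numerator: c + v_o = 343 + 11.9 = 354.9
Denominator: c - v_s = 343 - 19.4 = 323.6
f_o = 1816.3 * 354.9 / 323.6 = 1991.98

1991.98 Hz


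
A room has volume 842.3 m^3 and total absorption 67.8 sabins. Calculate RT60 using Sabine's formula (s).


Given values:
  V = 842.3 m^3
  A = 67.8 sabins
Formula: RT60 = 0.161 * V / A
Numerator: 0.161 * 842.3 = 135.6103
RT60 = 135.6103 / 67.8 = 2.0

2.0 s


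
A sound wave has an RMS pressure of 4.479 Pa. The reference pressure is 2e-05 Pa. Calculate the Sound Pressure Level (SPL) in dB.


Given values:
  p = 4.479 Pa
  p_ref = 2e-05 Pa
Formula: SPL = 20 * log10(p / p_ref)
Compute ratio: p / p_ref = 4.479 / 2e-05 = 223950
Compute log10: log10(223950) = 5.350151
Multiply: SPL = 20 * 5.350151 = 107.0

107.0 dB


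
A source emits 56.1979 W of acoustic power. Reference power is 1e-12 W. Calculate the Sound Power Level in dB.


Given values:
  W = 56.1979 W
  W_ref = 1e-12 W
Formula: SWL = 10 * log10(W / W_ref)
Compute ratio: W / W_ref = 56197900000000
Compute log10: log10(56197900000000) = 13.74972
Multiply: SWL = 10 * 13.74972 = 137.5

137.5 dB


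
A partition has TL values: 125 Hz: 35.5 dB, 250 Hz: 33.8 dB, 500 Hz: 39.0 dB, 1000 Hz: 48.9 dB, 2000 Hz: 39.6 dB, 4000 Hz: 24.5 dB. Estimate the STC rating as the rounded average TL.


Given TL values at each frequency:
  125 Hz: 35.5 dB
  250 Hz: 33.8 dB
  500 Hz: 39.0 dB
  1000 Hz: 48.9 dB
  2000 Hz: 39.6 dB
  4000 Hz: 24.5 dB
Formula: STC ~ round(average of TL values)
Sum = 35.5 + 33.8 + 39.0 + 48.9 + 39.6 + 24.5 = 221.3
Average = 221.3 / 6 = 36.88
Rounded: 37

37


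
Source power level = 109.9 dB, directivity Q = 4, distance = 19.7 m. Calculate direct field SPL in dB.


Given values:
  Lw = 109.9 dB, Q = 4, r = 19.7 m
Formula: SPL = Lw + 10 * log10(Q / (4 * pi * r^2))
Compute 4 * pi * r^2 = 4 * pi * 19.7^2 = 4876.8828
Compute Q / denom = 4 / 4876.8828 = 0.0008202
Compute 10 * log10(0.0008202) = -30.8608
SPL = 109.9 + (-30.8608) = 79.04

79.04 dB


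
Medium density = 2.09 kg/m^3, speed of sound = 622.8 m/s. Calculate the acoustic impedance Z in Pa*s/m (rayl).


Given values:
  rho = 2.09 kg/m^3
  c = 622.8 m/s
Formula: Z = rho * c
Z = 2.09 * 622.8
Z = 1301.65

1301.65 rayl


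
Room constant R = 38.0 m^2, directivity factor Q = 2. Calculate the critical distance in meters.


Given values:
  R = 38.0 m^2, Q = 2
Formula: d_c = 0.141 * sqrt(Q * R)
Compute Q * R = 2 * 38.0 = 76.0
Compute sqrt(76.0) = 8.7178
d_c = 0.141 * 8.7178 = 1.229

1.229 m


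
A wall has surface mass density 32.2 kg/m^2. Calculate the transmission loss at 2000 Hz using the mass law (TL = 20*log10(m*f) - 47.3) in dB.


Given values:
  m = 32.2 kg/m^2, f = 2000 Hz
Formula: TL = 20 * log10(m * f) - 47.3
Compute m * f = 32.2 * 2000 = 64400.0
Compute log10(64400.0) = 4.808886
Compute 20 * 4.808886 = 96.1777
TL = 96.1777 - 47.3 = 48.88

48.88 dB


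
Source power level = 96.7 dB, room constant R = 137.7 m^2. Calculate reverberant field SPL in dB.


Given values:
  Lw = 96.7 dB, R = 137.7 m^2
Formula: SPL = Lw + 10 * log10(4 / R)
Compute 4 / R = 4 / 137.7 = 0.029049
Compute 10 * log10(0.029049) = -15.3687
SPL = 96.7 + (-15.3687) = 81.33

81.33 dB


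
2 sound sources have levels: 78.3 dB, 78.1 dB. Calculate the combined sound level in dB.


Formula: L_total = 10 * log10( sum(10^(Li/10)) )
  Source 1: 10^(78.3/10) = 67608297.5392
  Source 2: 10^(78.1/10) = 64565422.9035
Sum of linear values = 132173720.4427
L_total = 10 * log10(132173720.4427) = 81.21

81.21 dB


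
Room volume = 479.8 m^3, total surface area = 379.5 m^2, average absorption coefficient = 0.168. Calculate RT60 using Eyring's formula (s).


Given values:
  V = 479.8 m^3, S = 379.5 m^2, alpha = 0.168
Formula: RT60 = 0.161 * V / (-S * ln(1 - alpha))
Compute ln(1 - 0.168) = ln(0.832) = -0.183923
Denominator: -379.5 * -0.183923 = 69.7988
Numerator: 0.161 * 479.8 = 77.2478
RT60 = 77.2478 / 69.7988 = 1.107

1.107 s


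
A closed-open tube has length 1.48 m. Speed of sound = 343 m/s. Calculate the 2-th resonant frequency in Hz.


Given values:
  Tube type: closed-open, L = 1.48 m, c = 343 m/s, n = 2
Formula: f_n = (2n - 1) * c / (4 * L)
Compute 2n - 1 = 2*2 - 1 = 3
Compute 4 * L = 4 * 1.48 = 5.92
f = 3 * 343 / 5.92
f = 173.82

173.82 Hz


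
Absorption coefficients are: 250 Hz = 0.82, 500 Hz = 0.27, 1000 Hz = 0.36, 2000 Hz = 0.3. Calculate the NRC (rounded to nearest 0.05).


Given values:
  a_250 = 0.82, a_500 = 0.27
  a_1000 = 0.36, a_2000 = 0.3
Formula: NRC = (a250 + a500 + a1000 + a2000) / 4
Sum = 0.82 + 0.27 + 0.36 + 0.3 = 1.75
NRC = 1.75 / 4 = 0.4375
Rounded to nearest 0.05: 0.45

0.45


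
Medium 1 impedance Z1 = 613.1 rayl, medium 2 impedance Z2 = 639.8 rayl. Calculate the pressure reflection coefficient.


Given values:
  Z1 = 613.1 rayl, Z2 = 639.8 rayl
Formula: R = (Z2 - Z1) / (Z2 + Z1)
Numerator: Z2 - Z1 = 639.8 - 613.1 = 26.7
Denominator: Z2 + Z1 = 639.8 + 613.1 = 1252.9
R = 26.7 / 1252.9 = 0.0213

0.0213


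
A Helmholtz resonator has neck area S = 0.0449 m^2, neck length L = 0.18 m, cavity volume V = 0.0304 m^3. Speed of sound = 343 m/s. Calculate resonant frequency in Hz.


Given values:
  S = 0.0449 m^2, L = 0.18 m, V = 0.0304 m^3, c = 343 m/s
Formula: f = (c / (2*pi)) * sqrt(S / (V * L))
Compute V * L = 0.0304 * 0.18 = 0.005472
Compute S / (V * L) = 0.0449 / 0.005472 = 8.2054
Compute sqrt(8.2054) = 2.864507
Compute c / (2*pi) = 343 / 6.283185 = 54.590148
f = 54.590148 * 2.864507 = 156.37

156.37 Hz


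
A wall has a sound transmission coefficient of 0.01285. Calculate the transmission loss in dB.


Given values:
  tau = 0.01285
Formula: TL = 10 * log10(1 / tau)
Compute 1 / tau = 1 / 0.01285 = 77.821
Compute log10(77.821) = 1.891097
TL = 10 * 1.891097 = 18.91

18.91 dB


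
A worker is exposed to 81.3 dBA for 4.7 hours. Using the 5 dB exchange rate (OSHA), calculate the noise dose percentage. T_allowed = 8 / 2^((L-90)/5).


Given values:
  L = 81.3 dBA, T = 4.7 hours
Formula: T_allowed = 8 / 2^((L - 90) / 5)
Compute exponent: (81.3 - 90) / 5 = -1.74
Compute 2^(-1.74) = 0.29937
T_allowed = 8 / 0.29937 = 26.722785 hours
Dose = (T / T_allowed) * 100
Dose = (4.7 / 26.722785) * 100 = 17.59

17.59 %


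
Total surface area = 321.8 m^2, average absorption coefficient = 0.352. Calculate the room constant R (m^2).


Given values:
  S = 321.8 m^2, alpha = 0.352
Formula: R = S * alpha / (1 - alpha)
Numerator: 321.8 * 0.352 = 113.2736
Denominator: 1 - 0.352 = 0.648
R = 113.2736 / 0.648 = 174.8

174.8 m^2


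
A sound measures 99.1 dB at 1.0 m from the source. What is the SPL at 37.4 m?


Given values:
  SPL1 = 99.1 dB, r1 = 1.0 m, r2 = 37.4 m
Formula: SPL2 = SPL1 - 20 * log10(r2 / r1)
Compute ratio: r2 / r1 = 37.4 / 1.0 = 37.4
Compute log10: log10(37.4) = 1.572872
Compute drop: 20 * 1.572872 = 31.4574
SPL2 = 99.1 - 31.4574 = 67.64

67.64 dB


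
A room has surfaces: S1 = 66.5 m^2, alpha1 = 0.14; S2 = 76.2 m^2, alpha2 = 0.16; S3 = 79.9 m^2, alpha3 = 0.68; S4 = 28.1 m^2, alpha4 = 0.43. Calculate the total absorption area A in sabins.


Given surfaces:
  Surface 1: 66.5 * 0.14 = 9.31
  Surface 2: 76.2 * 0.16 = 12.192
  Surface 3: 79.9 * 0.68 = 54.332
  Surface 4: 28.1 * 0.43 = 12.083
Formula: A = sum(Si * alpha_i)
A = 9.31 + 12.192 + 54.332 + 12.083
A = 87.92

87.92 sabins


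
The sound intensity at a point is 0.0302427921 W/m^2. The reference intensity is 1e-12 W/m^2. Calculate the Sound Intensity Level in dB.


Given values:
  I = 0.0302427921 W/m^2
  I_ref = 1e-12 W/m^2
Formula: SIL = 10 * log10(I / I_ref)
Compute ratio: I / I_ref = 30242792100
Compute log10: log10(30242792100) = 10.480622
Multiply: SIL = 10 * 10.480622 = 104.81

104.81 dB


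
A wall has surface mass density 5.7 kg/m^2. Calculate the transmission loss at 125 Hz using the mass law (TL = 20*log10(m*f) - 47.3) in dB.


Given values:
  m = 5.7 kg/m^2, f = 125 Hz
Formula: TL = 20 * log10(m * f) - 47.3
Compute m * f = 5.7 * 125 = 712.5
Compute log10(712.5) = 2.852785
Compute 20 * 2.852785 = 57.0557
TL = 57.0557 - 47.3 = 9.76

9.76 dB


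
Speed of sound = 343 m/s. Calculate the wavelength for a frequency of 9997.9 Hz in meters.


Given values:
  c = 343 m/s, f = 9997.9 Hz
Formula: lambda = c / f
lambda = 343 / 9997.9
lambda = 0.0343

0.0343 m


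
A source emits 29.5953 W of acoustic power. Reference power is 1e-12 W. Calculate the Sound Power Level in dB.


Given values:
  W = 29.5953 W
  W_ref = 1e-12 W
Formula: SWL = 10 * log10(W / W_ref)
Compute ratio: W / W_ref = 29595300000000
Compute log10: log10(29595300000000) = 13.471223
Multiply: SWL = 10 * 13.471223 = 134.71

134.71 dB


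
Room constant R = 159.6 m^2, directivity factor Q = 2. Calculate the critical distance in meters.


Given values:
  R = 159.6 m^2, Q = 2
Formula: d_c = 0.141 * sqrt(Q * R)
Compute Q * R = 2 * 159.6 = 319.2
Compute sqrt(319.2) = 17.8662
d_c = 0.141 * 17.8662 = 2.519

2.519 m


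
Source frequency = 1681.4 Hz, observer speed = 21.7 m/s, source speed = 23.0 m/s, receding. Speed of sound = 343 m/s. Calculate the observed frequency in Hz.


Given values:
  f_s = 1681.4 Hz, v_o = 21.7 m/s, v_s = 23.0 m/s
  Direction: receding
Formula: f_o = f_s * (c - v_o) / (c + v_s)
Numerator: c - v_o = 343 - 21.7 = 321.3
Denominator: c + v_s = 343 + 23.0 = 366.0
f_o = 1681.4 * 321.3 / 366.0 = 1476.05

1476.05 Hz


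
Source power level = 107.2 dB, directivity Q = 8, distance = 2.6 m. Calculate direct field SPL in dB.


Given values:
  Lw = 107.2 dB, Q = 8, r = 2.6 m
Formula: SPL = Lw + 10 * log10(Q / (4 * pi * r^2))
Compute 4 * pi * r^2 = 4 * pi * 2.6^2 = 84.9487
Compute Q / denom = 8 / 84.9487 = 0.09417448
Compute 10 * log10(0.09417448) = -10.2607
SPL = 107.2 + (-10.2607) = 96.94

96.94 dB


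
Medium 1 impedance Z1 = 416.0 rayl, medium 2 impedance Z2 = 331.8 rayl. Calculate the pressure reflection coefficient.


Given values:
  Z1 = 416.0 rayl, Z2 = 331.8 rayl
Formula: R = (Z2 - Z1) / (Z2 + Z1)
Numerator: Z2 - Z1 = 331.8 - 416.0 = -84.2
Denominator: Z2 + Z1 = 331.8 + 416.0 = 747.8
R = -84.2 / 747.8 = -0.1126

-0.1126


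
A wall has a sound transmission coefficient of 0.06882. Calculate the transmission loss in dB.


Given values:
  tau = 0.06882
Formula: TL = 10 * log10(1 / tau)
Compute 1 / tau = 1 / 0.06882 = 14.5307
Compute log10(14.5307) = 1.162287
TL = 10 * 1.162287 = 11.62

11.62 dB


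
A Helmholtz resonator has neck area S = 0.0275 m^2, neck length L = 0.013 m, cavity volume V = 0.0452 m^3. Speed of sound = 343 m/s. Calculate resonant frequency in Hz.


Given values:
  S = 0.0275 m^2, L = 0.013 m, V = 0.0452 m^3, c = 343 m/s
Formula: f = (c / (2*pi)) * sqrt(S / (V * L))
Compute V * L = 0.0452 * 0.013 = 0.0005876
Compute S / (V * L) = 0.0275 / 0.0005876 = 46.8005
Compute sqrt(46.8005) = 6.841089
Compute c / (2*pi) = 343 / 6.283185 = 54.590148
f = 54.590148 * 6.841089 = 373.46

373.46 Hz


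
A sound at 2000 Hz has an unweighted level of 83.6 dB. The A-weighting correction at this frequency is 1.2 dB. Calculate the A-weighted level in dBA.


Given values:
  SPL = 83.6 dB
  A-weighting at 2000 Hz = 1.2 dB
Formula: L_A = SPL + A_weight
L_A = 83.6 + (1.2)
L_A = 84.8

84.8 dBA


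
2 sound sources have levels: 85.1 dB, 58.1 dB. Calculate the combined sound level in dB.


Formula: L_total = 10 * log10( sum(10^(Li/10)) )
  Source 1: 10^(85.1/10) = 323593656.9296
  Source 2: 10^(58.1/10) = 645654.229
Sum of linear values = 324239311.1586
L_total = 10 * log10(324239311.1586) = 85.11

85.11 dB


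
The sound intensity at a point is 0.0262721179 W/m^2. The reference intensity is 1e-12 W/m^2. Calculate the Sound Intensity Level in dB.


Given values:
  I = 0.0262721179 W/m^2
  I_ref = 1e-12 W/m^2
Formula: SIL = 10 * log10(I / I_ref)
Compute ratio: I / I_ref = 26272117900
Compute log10: log10(26272117900) = 10.419495
Multiply: SIL = 10 * 10.419495 = 104.19

104.19 dB


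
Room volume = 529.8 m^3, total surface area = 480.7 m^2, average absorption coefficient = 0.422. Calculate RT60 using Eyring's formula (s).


Given values:
  V = 529.8 m^3, S = 480.7 m^2, alpha = 0.422
Formula: RT60 = 0.161 * V / (-S * ln(1 - alpha))
Compute ln(1 - 0.422) = ln(0.578) = -0.548181
Denominator: -480.7 * -0.548181 = 263.5106
Numerator: 0.161 * 529.8 = 85.2978
RT60 = 85.2978 / 263.5106 = 0.324

0.324 s


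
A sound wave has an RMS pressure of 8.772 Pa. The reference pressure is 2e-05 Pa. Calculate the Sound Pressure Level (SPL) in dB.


Given values:
  p = 8.772 Pa
  p_ref = 2e-05 Pa
Formula: SPL = 20 * log10(p / p_ref)
Compute ratio: p / p_ref = 8.772 / 2e-05 = 438600
Compute log10: log10(438600) = 5.642069
Multiply: SPL = 20 * 5.642069 = 112.84

112.84 dB


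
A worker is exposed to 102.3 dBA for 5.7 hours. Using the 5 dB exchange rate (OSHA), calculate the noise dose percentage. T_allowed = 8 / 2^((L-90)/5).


Given values:
  L = 102.3 dBA, T = 5.7 hours
Formula: T_allowed = 8 / 2^((L - 90) / 5)
Compute exponent: (102.3 - 90) / 5 = 2.46
Compute 2^(2.46) = 5.502167
T_allowed = 8 / 5.502167 = 1.453973 hours
Dose = (T / T_allowed) * 100
Dose = (5.7 / 1.453973) * 100 = 392.03

392.03 %


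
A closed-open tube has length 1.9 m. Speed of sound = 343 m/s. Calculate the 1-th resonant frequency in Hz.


Given values:
  Tube type: closed-open, L = 1.9 m, c = 343 m/s, n = 1
Formula: f_n = (2n - 1) * c / (4 * L)
Compute 2n - 1 = 2*1 - 1 = 1
Compute 4 * L = 4 * 1.9 = 7.6
f = 1 * 343 / 7.6
f = 45.13

45.13 Hz


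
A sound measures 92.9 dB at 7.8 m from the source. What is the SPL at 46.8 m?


Given values:
  SPL1 = 92.9 dB, r1 = 7.8 m, r2 = 46.8 m
Formula: SPL2 = SPL1 - 20 * log10(r2 / r1)
Compute ratio: r2 / r1 = 46.8 / 7.8 = 6.0
Compute log10: log10(6.0) = 0.778151
Compute drop: 20 * 0.778151 = 15.563
SPL2 = 92.9 - 15.563 = 77.34

77.34 dB


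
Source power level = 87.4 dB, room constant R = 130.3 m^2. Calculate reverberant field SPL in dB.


Given values:
  Lw = 87.4 dB, R = 130.3 m^2
Formula: SPL = Lw + 10 * log10(4 / R)
Compute 4 / R = 4 / 130.3 = 0.030698
Compute 10 * log10(0.030698) = -15.1289
SPL = 87.4 + (-15.1289) = 72.27

72.27 dB


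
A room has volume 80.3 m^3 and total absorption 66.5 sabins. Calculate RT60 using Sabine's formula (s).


Given values:
  V = 80.3 m^3
  A = 66.5 sabins
Formula: RT60 = 0.161 * V / A
Numerator: 0.161 * 80.3 = 12.9283
RT60 = 12.9283 / 66.5 = 0.194

0.194 s


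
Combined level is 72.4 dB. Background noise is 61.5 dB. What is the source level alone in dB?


Given values:
  L_total = 72.4 dB, L_bg = 61.5 dB
Formula: L_source = 10 * log10(10^(L_total/10) - 10^(L_bg/10))
Convert to linear:
  10^(72.4/10) = 17378008.2875
  10^(61.5/10) = 1412537.5446
Difference: 17378008.2875 - 1412537.5446 = 15965470.7429
L_source = 10 * log10(15965470.7429) = 72.03

72.03 dB


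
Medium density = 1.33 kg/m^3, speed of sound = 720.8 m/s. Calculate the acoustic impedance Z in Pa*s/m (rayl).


Given values:
  rho = 1.33 kg/m^3
  c = 720.8 m/s
Formula: Z = rho * c
Z = 1.33 * 720.8
Z = 958.66

958.66 rayl


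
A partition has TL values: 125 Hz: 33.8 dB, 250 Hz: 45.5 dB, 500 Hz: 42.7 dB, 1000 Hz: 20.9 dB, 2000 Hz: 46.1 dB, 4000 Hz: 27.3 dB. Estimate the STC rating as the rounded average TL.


Given TL values at each frequency:
  125 Hz: 33.8 dB
  250 Hz: 45.5 dB
  500 Hz: 42.7 dB
  1000 Hz: 20.9 dB
  2000 Hz: 46.1 dB
  4000 Hz: 27.3 dB
Formula: STC ~ round(average of TL values)
Sum = 33.8 + 45.5 + 42.7 + 20.9 + 46.1 + 27.3 = 216.3
Average = 216.3 / 6 = 36.05
Rounded: 36

36


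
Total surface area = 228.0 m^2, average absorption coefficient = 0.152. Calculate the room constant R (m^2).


Given values:
  S = 228.0 m^2, alpha = 0.152
Formula: R = S * alpha / (1 - alpha)
Numerator: 228.0 * 0.152 = 34.656
Denominator: 1 - 0.152 = 0.848
R = 34.656 / 0.848 = 40.87

40.87 m^2


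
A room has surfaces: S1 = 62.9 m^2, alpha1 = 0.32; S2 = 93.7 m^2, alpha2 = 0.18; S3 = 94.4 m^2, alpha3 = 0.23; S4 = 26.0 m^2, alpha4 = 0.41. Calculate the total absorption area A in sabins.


Given surfaces:
  Surface 1: 62.9 * 0.32 = 20.128
  Surface 2: 93.7 * 0.18 = 16.866
  Surface 3: 94.4 * 0.23 = 21.712
  Surface 4: 26.0 * 0.41 = 10.66
Formula: A = sum(Si * alpha_i)
A = 20.128 + 16.866 + 21.712 + 10.66
A = 69.37

69.37 sabins


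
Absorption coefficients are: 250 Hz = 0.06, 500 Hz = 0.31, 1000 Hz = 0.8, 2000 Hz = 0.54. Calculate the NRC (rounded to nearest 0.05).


Given values:
  a_250 = 0.06, a_500 = 0.31
  a_1000 = 0.8, a_2000 = 0.54
Formula: NRC = (a250 + a500 + a1000 + a2000) / 4
Sum = 0.06 + 0.31 + 0.8 + 0.54 = 1.71
NRC = 1.71 / 4 = 0.4275
Rounded to nearest 0.05: 0.45

0.45


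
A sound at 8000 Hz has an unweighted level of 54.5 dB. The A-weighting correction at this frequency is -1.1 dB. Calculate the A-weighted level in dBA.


Given values:
  SPL = 54.5 dB
  A-weighting at 8000 Hz = -1.1 dB
Formula: L_A = SPL + A_weight
L_A = 54.5 + (-1.1)
L_A = 53.4

53.4 dBA


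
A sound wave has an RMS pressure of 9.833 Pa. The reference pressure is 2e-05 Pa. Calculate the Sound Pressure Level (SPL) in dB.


Given values:
  p = 9.833 Pa
  p_ref = 2e-05 Pa
Formula: SPL = 20 * log10(p / p_ref)
Compute ratio: p / p_ref = 9.833 / 2e-05 = 491650
Compute log10: log10(491650) = 5.691656
Multiply: SPL = 20 * 5.691656 = 113.83

113.83 dB


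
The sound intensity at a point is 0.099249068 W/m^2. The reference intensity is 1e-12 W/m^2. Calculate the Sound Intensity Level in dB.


Given values:
  I = 0.099249068 W/m^2
  I_ref = 1e-12 W/m^2
Formula: SIL = 10 * log10(I / I_ref)
Compute ratio: I / I_ref = 99249068000
Compute log10: log10(99249068000) = 10.996726
Multiply: SIL = 10 * 10.996726 = 109.97

109.97 dB


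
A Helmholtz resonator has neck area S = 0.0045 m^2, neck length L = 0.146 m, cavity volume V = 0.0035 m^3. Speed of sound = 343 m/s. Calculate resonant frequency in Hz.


Given values:
  S = 0.0045 m^2, L = 0.146 m, V = 0.0035 m^3, c = 343 m/s
Formula: f = (c / (2*pi)) * sqrt(S / (V * L))
Compute V * L = 0.0035 * 0.146 = 0.000511
Compute S / (V * L) = 0.0045 / 0.000511 = 8.8063
Compute sqrt(8.8063) = 2.967541
Compute c / (2*pi) = 343 / 6.283185 = 54.590148
f = 54.590148 * 2.967541 = 162.0

162.0 Hz


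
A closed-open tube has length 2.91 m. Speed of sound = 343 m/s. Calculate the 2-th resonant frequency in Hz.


Given values:
  Tube type: closed-open, L = 2.91 m, c = 343 m/s, n = 2
Formula: f_n = (2n - 1) * c / (4 * L)
Compute 2n - 1 = 2*2 - 1 = 3
Compute 4 * L = 4 * 2.91 = 11.64
f = 3 * 343 / 11.64
f = 88.4

88.4 Hz


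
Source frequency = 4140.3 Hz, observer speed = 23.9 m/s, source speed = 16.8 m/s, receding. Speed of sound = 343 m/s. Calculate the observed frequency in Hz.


Given values:
  f_s = 4140.3 Hz, v_o = 23.9 m/s, v_s = 16.8 m/s
  Direction: receding
Formula: f_o = f_s * (c - v_o) / (c + v_s)
Numerator: c - v_o = 343 - 23.9 = 319.1
Denominator: c + v_s = 343 + 16.8 = 359.8
f_o = 4140.3 * 319.1 / 359.8 = 3671.96

3671.96 Hz


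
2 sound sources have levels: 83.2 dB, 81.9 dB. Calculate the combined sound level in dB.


Formula: L_total = 10 * log10( sum(10^(Li/10)) )
  Source 1: 10^(83.2/10) = 208929613.0854
  Source 2: 10^(81.9/10) = 154881661.8912
Sum of linear values = 363811274.9766
L_total = 10 * log10(363811274.9766) = 85.61

85.61 dB


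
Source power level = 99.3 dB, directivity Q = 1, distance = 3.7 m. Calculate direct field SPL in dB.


Given values:
  Lw = 99.3 dB, Q = 1, r = 3.7 m
Formula: SPL = Lw + 10 * log10(Q / (4 * pi * r^2))
Compute 4 * pi * r^2 = 4 * pi * 3.7^2 = 172.0336
Compute Q / denom = 1 / 172.0336 = 0.00581282
Compute 10 * log10(0.00581282) = -22.3561
SPL = 99.3 + (-22.3561) = 76.94

76.94 dB


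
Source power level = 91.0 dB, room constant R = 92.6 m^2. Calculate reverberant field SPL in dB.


Given values:
  Lw = 91.0 dB, R = 92.6 m^2
Formula: SPL = Lw + 10 * log10(4 / R)
Compute 4 / R = 4 / 92.6 = 0.043197
Compute 10 * log10(0.043197) = -13.6455
SPL = 91.0 + (-13.6455) = 77.35

77.35 dB


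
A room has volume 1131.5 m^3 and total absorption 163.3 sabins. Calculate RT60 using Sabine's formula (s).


Given values:
  V = 1131.5 m^3
  A = 163.3 sabins
Formula: RT60 = 0.161 * V / A
Numerator: 0.161 * 1131.5 = 182.1715
RT60 = 182.1715 / 163.3 = 1.116

1.116 s


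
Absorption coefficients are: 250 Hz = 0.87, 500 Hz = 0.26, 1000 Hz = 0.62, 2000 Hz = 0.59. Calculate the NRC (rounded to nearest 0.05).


Given values:
  a_250 = 0.87, a_500 = 0.26
  a_1000 = 0.62, a_2000 = 0.59
Formula: NRC = (a250 + a500 + a1000 + a2000) / 4
Sum = 0.87 + 0.26 + 0.62 + 0.59 = 2.34
NRC = 2.34 / 4 = 0.585
Rounded to nearest 0.05: 0.6

0.6


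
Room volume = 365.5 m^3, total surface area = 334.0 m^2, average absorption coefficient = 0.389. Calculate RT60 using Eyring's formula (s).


Given values:
  V = 365.5 m^3, S = 334.0 m^2, alpha = 0.389
Formula: RT60 = 0.161 * V / (-S * ln(1 - alpha))
Compute ln(1 - 0.389) = ln(0.611) = -0.492658
Denominator: -334.0 * -0.492658 = 164.5478
Numerator: 0.161 * 365.5 = 58.8455
RT60 = 58.8455 / 164.5478 = 0.358

0.358 s


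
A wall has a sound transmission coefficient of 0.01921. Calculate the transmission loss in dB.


Given values:
  tau = 0.01921
Formula: TL = 10 * log10(1 / tau)
Compute 1 / tau = 1 / 0.01921 = 52.0562
Compute log10(52.0562) = 1.716472
TL = 10 * 1.716472 = 17.16

17.16 dB


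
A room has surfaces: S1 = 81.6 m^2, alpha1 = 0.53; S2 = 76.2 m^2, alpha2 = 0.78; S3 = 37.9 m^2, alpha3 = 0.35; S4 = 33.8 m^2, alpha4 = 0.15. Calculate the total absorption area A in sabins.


Given surfaces:
  Surface 1: 81.6 * 0.53 = 43.248
  Surface 2: 76.2 * 0.78 = 59.436
  Surface 3: 37.9 * 0.35 = 13.265
  Surface 4: 33.8 * 0.15 = 5.07
Formula: A = sum(Si * alpha_i)
A = 43.248 + 59.436 + 13.265 + 5.07
A = 121.02

121.02 sabins


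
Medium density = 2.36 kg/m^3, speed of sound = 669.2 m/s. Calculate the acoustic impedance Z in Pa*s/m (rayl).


Given values:
  rho = 2.36 kg/m^3
  c = 669.2 m/s
Formula: Z = rho * c
Z = 2.36 * 669.2
Z = 1579.31

1579.31 rayl


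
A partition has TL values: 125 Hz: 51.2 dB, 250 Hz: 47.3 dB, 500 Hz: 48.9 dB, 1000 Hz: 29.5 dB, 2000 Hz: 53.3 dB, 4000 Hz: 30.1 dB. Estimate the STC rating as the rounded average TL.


Given TL values at each frequency:
  125 Hz: 51.2 dB
  250 Hz: 47.3 dB
  500 Hz: 48.9 dB
  1000 Hz: 29.5 dB
  2000 Hz: 53.3 dB
  4000 Hz: 30.1 dB
Formula: STC ~ round(average of TL values)
Sum = 51.2 + 47.3 + 48.9 + 29.5 + 53.3 + 30.1 = 260.3
Average = 260.3 / 6 = 43.38
Rounded: 43

43


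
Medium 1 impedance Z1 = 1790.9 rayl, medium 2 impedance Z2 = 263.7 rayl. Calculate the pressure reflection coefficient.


Given values:
  Z1 = 1790.9 rayl, Z2 = 263.7 rayl
Formula: R = (Z2 - Z1) / (Z2 + Z1)
Numerator: Z2 - Z1 = 263.7 - 1790.9 = -1527.2
Denominator: Z2 + Z1 = 263.7 + 1790.9 = 2054.6
R = -1527.2 / 2054.6 = -0.7433

-0.7433


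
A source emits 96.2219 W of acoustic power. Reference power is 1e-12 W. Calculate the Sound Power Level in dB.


Given values:
  W = 96.2219 W
  W_ref = 1e-12 W
Formula: SWL = 10 * log10(W / W_ref)
Compute ratio: W / W_ref = 96221900000000
Compute log10: log10(96221900000000) = 13.983274
Multiply: SWL = 10 * 13.983274 = 139.83

139.83 dB


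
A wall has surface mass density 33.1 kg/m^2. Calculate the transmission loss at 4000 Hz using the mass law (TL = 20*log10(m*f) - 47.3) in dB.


Given values:
  m = 33.1 kg/m^2, f = 4000 Hz
Formula: TL = 20 * log10(m * f) - 47.3
Compute m * f = 33.1 * 4000 = 132400.0
Compute log10(132400.0) = 5.121888
Compute 20 * 5.121888 = 102.4378
TL = 102.4378 - 47.3 = 55.14

55.14 dB


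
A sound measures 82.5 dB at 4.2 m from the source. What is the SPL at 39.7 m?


Given values:
  SPL1 = 82.5 dB, r1 = 4.2 m, r2 = 39.7 m
Formula: SPL2 = SPL1 - 20 * log10(r2 / r1)
Compute ratio: r2 / r1 = 39.7 / 4.2 = 9.4524
Compute log10: log10(9.4524) = 0.975542
Compute drop: 20 * 0.975542 = 19.5108
SPL2 = 82.5 - 19.5108 = 62.99

62.99 dB


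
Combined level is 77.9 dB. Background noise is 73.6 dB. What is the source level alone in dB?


Given values:
  L_total = 77.9 dB, L_bg = 73.6 dB
Formula: L_source = 10 * log10(10^(L_total/10) - 10^(L_bg/10))
Convert to linear:
  10^(77.9/10) = 61659500.1861
  10^(73.6/10) = 22908676.5277
Difference: 61659500.1861 - 22908676.5277 = 38750823.6584
L_source = 10 * log10(38750823.6584) = 75.88

75.88 dB


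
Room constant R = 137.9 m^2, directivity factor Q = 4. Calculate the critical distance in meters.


Given values:
  R = 137.9 m^2, Q = 4
Formula: d_c = 0.141 * sqrt(Q * R)
Compute Q * R = 4 * 137.9 = 551.6
Compute sqrt(551.6) = 23.4862
d_c = 0.141 * 23.4862 = 3.312

3.312 m


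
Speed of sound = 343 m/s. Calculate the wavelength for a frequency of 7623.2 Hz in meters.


Given values:
  c = 343 m/s, f = 7623.2 Hz
Formula: lambda = c / f
lambda = 343 / 7623.2
lambda = 0.045

0.045 m


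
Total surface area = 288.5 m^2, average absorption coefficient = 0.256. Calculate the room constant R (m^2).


Given values:
  S = 288.5 m^2, alpha = 0.256
Formula: R = S * alpha / (1 - alpha)
Numerator: 288.5 * 0.256 = 73.856
Denominator: 1 - 0.256 = 0.744
R = 73.856 / 0.744 = 99.27

99.27 m^2


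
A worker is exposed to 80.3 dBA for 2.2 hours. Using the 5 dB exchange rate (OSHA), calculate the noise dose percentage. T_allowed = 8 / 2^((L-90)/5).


Given values:
  L = 80.3 dBA, T = 2.2 hours
Formula: T_allowed = 8 / 2^((L - 90) / 5)
Compute exponent: (80.3 - 90) / 5 = -1.94
Compute 2^(-1.94) = 0.260616
T_allowed = 8 / 0.260616 = 30.696504 hours
Dose = (T / T_allowed) * 100
Dose = (2.2 / 30.696504) * 100 = 7.17

7.17 %


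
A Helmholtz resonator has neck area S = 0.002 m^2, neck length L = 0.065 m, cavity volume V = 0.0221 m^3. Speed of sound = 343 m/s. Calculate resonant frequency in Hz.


Given values:
  S = 0.002 m^2, L = 0.065 m, V = 0.0221 m^3, c = 343 m/s
Formula: f = (c / (2*pi)) * sqrt(S / (V * L))
Compute V * L = 0.0221 * 0.065 = 0.0014365
Compute S / (V * L) = 0.002 / 0.0014365 = 1.3923
Compute sqrt(1.3923) = 1.179958
Compute c / (2*pi) = 343 / 6.283185 = 54.590148
f = 54.590148 * 1.179958 = 64.41

64.41 Hz


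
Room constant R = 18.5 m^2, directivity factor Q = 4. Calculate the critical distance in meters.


Given values:
  R = 18.5 m^2, Q = 4
Formula: d_c = 0.141 * sqrt(Q * R)
Compute Q * R = 4 * 18.5 = 74.0
Compute sqrt(74.0) = 8.6023
d_c = 0.141 * 8.6023 = 1.213

1.213 m


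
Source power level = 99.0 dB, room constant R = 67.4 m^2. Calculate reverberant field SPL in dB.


Given values:
  Lw = 99.0 dB, R = 67.4 m^2
Formula: SPL = Lw + 10 * log10(4 / R)
Compute 4 / R = 4 / 67.4 = 0.059347
Compute 10 * log10(0.059347) = -12.266
SPL = 99.0 + (-12.266) = 86.73

86.73 dB


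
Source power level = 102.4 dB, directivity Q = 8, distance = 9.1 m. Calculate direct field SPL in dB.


Given values:
  Lw = 102.4 dB, Q = 8, r = 9.1 m
Formula: SPL = Lw + 10 * log10(Q / (4 * pi * r^2))
Compute 4 * pi * r^2 = 4 * pi * 9.1^2 = 1040.6212
Compute Q / denom = 8 / 1040.6212 = 0.00768772
Compute 10 * log10(0.00768772) = -21.142
SPL = 102.4 + (-21.142) = 81.26

81.26 dB


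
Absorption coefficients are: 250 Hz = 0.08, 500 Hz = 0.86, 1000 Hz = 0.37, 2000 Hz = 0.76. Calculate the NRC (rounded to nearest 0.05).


Given values:
  a_250 = 0.08, a_500 = 0.86
  a_1000 = 0.37, a_2000 = 0.76
Formula: NRC = (a250 + a500 + a1000 + a2000) / 4
Sum = 0.08 + 0.86 + 0.37 + 0.76 = 2.07
NRC = 2.07 / 4 = 0.5175
Rounded to nearest 0.05: 0.5

0.5


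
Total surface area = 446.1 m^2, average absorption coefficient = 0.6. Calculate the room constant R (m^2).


Given values:
  S = 446.1 m^2, alpha = 0.6
Formula: R = S * alpha / (1 - alpha)
Numerator: 446.1 * 0.6 = 267.66
Denominator: 1 - 0.6 = 0.4
R = 267.66 / 0.4 = 669.15

669.15 m^2


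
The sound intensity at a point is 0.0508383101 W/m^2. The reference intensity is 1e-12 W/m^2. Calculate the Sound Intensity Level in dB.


Given values:
  I = 0.0508383101 W/m^2
  I_ref = 1e-12 W/m^2
Formula: SIL = 10 * log10(I / I_ref)
Compute ratio: I / I_ref = 50838310100
Compute log10: log10(50838310100) = 10.706191
Multiply: SIL = 10 * 10.706191 = 107.06

107.06 dB


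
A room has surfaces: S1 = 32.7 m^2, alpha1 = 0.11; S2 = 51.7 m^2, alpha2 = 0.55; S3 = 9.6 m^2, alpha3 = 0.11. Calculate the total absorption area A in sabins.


Given surfaces:
  Surface 1: 32.7 * 0.11 = 3.597
  Surface 2: 51.7 * 0.55 = 28.435
  Surface 3: 9.6 * 0.11 = 1.056
Formula: A = sum(Si * alpha_i)
A = 3.597 + 28.435 + 1.056
A = 33.09

33.09 sabins


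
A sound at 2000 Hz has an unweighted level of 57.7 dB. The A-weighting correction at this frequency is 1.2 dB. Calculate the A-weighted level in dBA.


Given values:
  SPL = 57.7 dB
  A-weighting at 2000 Hz = 1.2 dB
Formula: L_A = SPL + A_weight
L_A = 57.7 + (1.2)
L_A = 58.9

58.9 dBA


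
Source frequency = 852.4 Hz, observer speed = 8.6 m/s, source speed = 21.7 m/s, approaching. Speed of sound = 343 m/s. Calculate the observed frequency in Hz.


Given values:
  f_s = 852.4 Hz, v_o = 8.6 m/s, v_s = 21.7 m/s
  Direction: approaching
Formula: f_o = f_s * (c + v_o) / (c - v_s)
Numerator: c + v_o = 343 + 8.6 = 351.6
Denominator: c - v_s = 343 - 21.7 = 321.3
f_o = 852.4 * 351.6 / 321.3 = 932.79

932.79 Hz


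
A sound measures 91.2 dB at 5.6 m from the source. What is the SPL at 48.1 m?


Given values:
  SPL1 = 91.2 dB, r1 = 5.6 m, r2 = 48.1 m
Formula: SPL2 = SPL1 - 20 * log10(r2 / r1)
Compute ratio: r2 / r1 = 48.1 / 5.6 = 8.5893
Compute log10: log10(8.5893) = 0.933958
Compute drop: 20 * 0.933958 = 18.6792
SPL2 = 91.2 - 18.6792 = 72.52

72.52 dB


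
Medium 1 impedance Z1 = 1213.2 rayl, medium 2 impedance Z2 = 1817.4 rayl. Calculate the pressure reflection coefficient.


Given values:
  Z1 = 1213.2 rayl, Z2 = 1817.4 rayl
Formula: R = (Z2 - Z1) / (Z2 + Z1)
Numerator: Z2 - Z1 = 1817.4 - 1213.2 = 604.2
Denominator: Z2 + Z1 = 1817.4 + 1213.2 = 3030.6
R = 604.2 / 3030.6 = 0.1994

0.1994


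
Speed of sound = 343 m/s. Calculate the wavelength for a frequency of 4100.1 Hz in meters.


Given values:
  c = 343 m/s, f = 4100.1 Hz
Formula: lambda = c / f
lambda = 343 / 4100.1
lambda = 0.0837

0.0837 m


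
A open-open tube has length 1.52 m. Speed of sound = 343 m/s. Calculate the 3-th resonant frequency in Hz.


Given values:
  Tube type: open-open, L = 1.52 m, c = 343 m/s, n = 3
Formula: f_n = n * c / (2 * L)
Compute 2 * L = 2 * 1.52 = 3.04
f = 3 * 343 / 3.04
f = 338.49

338.49 Hz


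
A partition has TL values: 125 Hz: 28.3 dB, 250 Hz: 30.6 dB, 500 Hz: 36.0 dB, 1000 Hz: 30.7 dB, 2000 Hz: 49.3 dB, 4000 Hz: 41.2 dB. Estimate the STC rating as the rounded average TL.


Given TL values at each frequency:
  125 Hz: 28.3 dB
  250 Hz: 30.6 dB
  500 Hz: 36.0 dB
  1000 Hz: 30.7 dB
  2000 Hz: 49.3 dB
  4000 Hz: 41.2 dB
Formula: STC ~ round(average of TL values)
Sum = 28.3 + 30.6 + 36.0 + 30.7 + 49.3 + 41.2 = 216.1
Average = 216.1 / 6 = 36.02
Rounded: 36

36


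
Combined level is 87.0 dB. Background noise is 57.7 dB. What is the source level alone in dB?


Given values:
  L_total = 87.0 dB, L_bg = 57.7 dB
Formula: L_source = 10 * log10(10^(L_total/10) - 10^(L_bg/10))
Convert to linear:
  10^(87.0/10) = 501187233.6273
  10^(57.7/10) = 588843.6554
Difference: 501187233.6273 - 588843.6554 = 500598389.9719
L_source = 10 * log10(500598389.9719) = 86.99

86.99 dB


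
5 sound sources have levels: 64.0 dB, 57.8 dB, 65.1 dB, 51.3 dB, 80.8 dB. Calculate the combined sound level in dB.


Formula: L_total = 10 * log10( sum(10^(Li/10)) )
  Source 1: 10^(64.0/10) = 2511886.4315
  Source 2: 10^(57.8/10) = 602559.5861
  Source 3: 10^(65.1/10) = 3235936.5693
  Source 4: 10^(51.3/10) = 134896.2883
  Source 5: 10^(80.8/10) = 120226443.4617
Sum of linear values = 126711722.3369
L_total = 10 * log10(126711722.3369) = 81.03

81.03 dB


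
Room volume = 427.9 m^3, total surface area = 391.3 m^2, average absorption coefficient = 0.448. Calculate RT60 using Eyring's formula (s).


Given values:
  V = 427.9 m^3, S = 391.3 m^2, alpha = 0.448
Formula: RT60 = 0.161 * V / (-S * ln(1 - alpha))
Compute ln(1 - 0.448) = ln(0.552) = -0.594207
Denominator: -391.3 * -0.594207 = 232.5132
Numerator: 0.161 * 427.9 = 68.8919
RT60 = 68.8919 / 232.5132 = 0.296

0.296 s


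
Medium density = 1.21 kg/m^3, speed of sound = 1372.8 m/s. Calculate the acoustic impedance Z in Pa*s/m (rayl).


Given values:
  rho = 1.21 kg/m^3
  c = 1372.8 m/s
Formula: Z = rho * c
Z = 1.21 * 1372.8
Z = 1661.09

1661.09 rayl


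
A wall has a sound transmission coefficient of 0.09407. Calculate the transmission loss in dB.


Given values:
  tau = 0.09407
Formula: TL = 10 * log10(1 / tau)
Compute 1 / tau = 1 / 0.09407 = 10.6304
Compute log10(10.6304) = 1.02655
TL = 10 * 1.02655 = 10.27

10.27 dB


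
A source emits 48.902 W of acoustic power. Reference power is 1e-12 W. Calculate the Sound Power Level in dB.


Given values:
  W = 48.902 W
  W_ref = 1e-12 W
Formula: SWL = 10 * log10(W / W_ref)
Compute ratio: W / W_ref = 48902000000000
Compute log10: log10(48902000000000) = 13.689327
Multiply: SWL = 10 * 13.689327 = 136.89

136.89 dB


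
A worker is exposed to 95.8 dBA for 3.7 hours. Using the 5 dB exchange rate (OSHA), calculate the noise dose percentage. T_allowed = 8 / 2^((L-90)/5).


Given values:
  L = 95.8 dBA, T = 3.7 hours
Formula: T_allowed = 8 / 2^((L - 90) / 5)
Compute exponent: (95.8 - 90) / 5 = 1.16
Compute 2^(1.16) = 2.234574
T_allowed = 8 / 2.234574 = 3.580101 hours
Dose = (T / T_allowed) * 100
Dose = (3.7 / 3.580101) * 100 = 103.35

103.35 %


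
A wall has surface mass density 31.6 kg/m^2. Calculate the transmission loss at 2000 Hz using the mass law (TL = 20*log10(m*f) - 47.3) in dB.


Given values:
  m = 31.6 kg/m^2, f = 2000 Hz
Formula: TL = 20 * log10(m * f) - 47.3
Compute m * f = 31.6 * 2000 = 63200.0
Compute log10(63200.0) = 4.800717
Compute 20 * 4.800717 = 96.0143
TL = 96.0143 - 47.3 = 48.71

48.71 dB


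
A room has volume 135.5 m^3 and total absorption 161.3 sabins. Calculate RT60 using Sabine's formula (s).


Given values:
  V = 135.5 m^3
  A = 161.3 sabins
Formula: RT60 = 0.161 * V / A
Numerator: 0.161 * 135.5 = 21.8155
RT60 = 21.8155 / 161.3 = 0.135

0.135 s


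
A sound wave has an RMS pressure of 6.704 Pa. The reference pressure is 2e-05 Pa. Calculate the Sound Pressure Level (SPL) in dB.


Given values:
  p = 6.704 Pa
  p_ref = 2e-05 Pa
Formula: SPL = 20 * log10(p / p_ref)
Compute ratio: p / p_ref = 6.704 / 2e-05 = 335200
Compute log10: log10(335200) = 5.525304
Multiply: SPL = 20 * 5.525304 = 110.51

110.51 dB


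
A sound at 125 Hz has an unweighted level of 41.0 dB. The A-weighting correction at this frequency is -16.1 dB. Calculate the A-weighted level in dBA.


Given values:
  SPL = 41.0 dB
  A-weighting at 125 Hz = -16.1 dB
Formula: L_A = SPL + A_weight
L_A = 41.0 + (-16.1)
L_A = 24.9

24.9 dBA


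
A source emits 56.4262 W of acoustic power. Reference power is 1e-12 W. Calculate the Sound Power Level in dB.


Given values:
  W = 56.4262 W
  W_ref = 1e-12 W
Formula: SWL = 10 * log10(W / W_ref)
Compute ratio: W / W_ref = 56426200000000
Compute log10: log10(56426200000000) = 13.751481
Multiply: SWL = 10 * 13.751481 = 137.51

137.51 dB


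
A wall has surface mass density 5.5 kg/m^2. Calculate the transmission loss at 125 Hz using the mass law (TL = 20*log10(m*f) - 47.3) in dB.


Given values:
  m = 5.5 kg/m^2, f = 125 Hz
Formula: TL = 20 * log10(m * f) - 47.3
Compute m * f = 5.5 * 125 = 687.5
Compute log10(687.5) = 2.837273
Compute 20 * 2.837273 = 56.7455
TL = 56.7455 - 47.3 = 9.45

9.45 dB


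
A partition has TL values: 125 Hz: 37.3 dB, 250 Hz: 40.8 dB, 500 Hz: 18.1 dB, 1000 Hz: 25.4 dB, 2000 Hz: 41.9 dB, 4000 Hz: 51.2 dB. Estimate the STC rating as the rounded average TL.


Given TL values at each frequency:
  125 Hz: 37.3 dB
  250 Hz: 40.8 dB
  500 Hz: 18.1 dB
  1000 Hz: 25.4 dB
  2000 Hz: 41.9 dB
  4000 Hz: 51.2 dB
Formula: STC ~ round(average of TL values)
Sum = 37.3 + 40.8 + 18.1 + 25.4 + 41.9 + 51.2 = 214.7
Average = 214.7 / 6 = 35.78
Rounded: 36

36


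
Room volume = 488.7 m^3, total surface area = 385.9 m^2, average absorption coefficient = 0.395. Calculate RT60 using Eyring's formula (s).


Given values:
  V = 488.7 m^3, S = 385.9 m^2, alpha = 0.395
Formula: RT60 = 0.161 * V / (-S * ln(1 - alpha))
Compute ln(1 - 0.395) = ln(0.605) = -0.502527
Denominator: -385.9 * -0.502527 = 193.9252
Numerator: 0.161 * 488.7 = 78.6807
RT60 = 78.6807 / 193.9252 = 0.406

0.406 s


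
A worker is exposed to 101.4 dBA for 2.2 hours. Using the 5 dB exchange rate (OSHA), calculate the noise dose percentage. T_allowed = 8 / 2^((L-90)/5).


Given values:
  L = 101.4 dBA, T = 2.2 hours
Formula: T_allowed = 8 / 2^((L - 90) / 5)
Compute exponent: (101.4 - 90) / 5 = 2.28
Compute 2^(2.28) = 4.85678
T_allowed = 8 / 4.85678 = 1.647182 hours
Dose = (T / T_allowed) * 100
Dose = (2.2 / 1.647182) * 100 = 133.56

133.56 %


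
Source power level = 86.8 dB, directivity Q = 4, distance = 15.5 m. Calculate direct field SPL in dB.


Given values:
  Lw = 86.8 dB, Q = 4, r = 15.5 m
Formula: SPL = Lw + 10 * log10(Q / (4 * pi * r^2))
Compute 4 * pi * r^2 = 4 * pi * 15.5^2 = 3019.0705
Compute Q / denom = 4 / 3019.0705 = 0.00132491
Compute 10 * log10(0.00132491) = -28.7781
SPL = 86.8 + (-28.7781) = 58.02

58.02 dB


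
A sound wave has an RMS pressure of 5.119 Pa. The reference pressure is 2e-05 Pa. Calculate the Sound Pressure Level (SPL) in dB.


Given values:
  p = 5.119 Pa
  p_ref = 2e-05 Pa
Formula: SPL = 20 * log10(p / p_ref)
Compute ratio: p / p_ref = 5.119 / 2e-05 = 255950
Compute log10: log10(255950) = 5.408155
Multiply: SPL = 20 * 5.408155 = 108.16

108.16 dB


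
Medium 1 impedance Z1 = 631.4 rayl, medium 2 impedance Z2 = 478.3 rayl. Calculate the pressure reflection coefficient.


Given values:
  Z1 = 631.4 rayl, Z2 = 478.3 rayl
Formula: R = (Z2 - Z1) / (Z2 + Z1)
Numerator: Z2 - Z1 = 478.3 - 631.4 = -153.1
Denominator: Z2 + Z1 = 478.3 + 631.4 = 1109.7
R = -153.1 / 1109.7 = -0.138

-0.138


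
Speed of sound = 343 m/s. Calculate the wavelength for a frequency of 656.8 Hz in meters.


Given values:
  c = 343 m/s, f = 656.8 Hz
Formula: lambda = c / f
lambda = 343 / 656.8
lambda = 0.5222

0.5222 m


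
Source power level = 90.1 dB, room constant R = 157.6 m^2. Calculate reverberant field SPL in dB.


Given values:
  Lw = 90.1 dB, R = 157.6 m^2
Formula: SPL = Lw + 10 * log10(4 / R)
Compute 4 / R = 4 / 157.6 = 0.025381
Compute 10 * log10(0.025381) = -15.9549
SPL = 90.1 + (-15.9549) = 74.15

74.15 dB
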